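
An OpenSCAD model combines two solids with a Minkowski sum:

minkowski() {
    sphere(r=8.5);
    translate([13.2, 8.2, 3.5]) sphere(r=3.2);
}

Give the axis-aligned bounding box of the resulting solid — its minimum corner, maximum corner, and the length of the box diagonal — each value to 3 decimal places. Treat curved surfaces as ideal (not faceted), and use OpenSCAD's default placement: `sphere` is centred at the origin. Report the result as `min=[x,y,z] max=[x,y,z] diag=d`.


min=[1.500,-3.500,-8.200] max=[24.900,19.900,15.200] diag=40.530

A = translate([13.2, 8.2, 3.5]) sphere(r=3.2) → bbox [10,5,0.3] .. [16.4,11.4,6.7]
B = sphere(r=8.5) → bbox [-8.5,-8.5,-8.5] .. [8.5,8.5,8.5]
lo = A.lo+B.lo = [10-8.5, 5-8.5, 0.3-8.5] = [1.500,-3.500,-8.200]
hi = A.hi+B.hi = [16.4+8.5, 11.4+8.5, 6.7+8.5] = [24.900,19.900,15.200]
diag = √(23.4²+23.4²+23.4²) = √1642.68 = 40.530


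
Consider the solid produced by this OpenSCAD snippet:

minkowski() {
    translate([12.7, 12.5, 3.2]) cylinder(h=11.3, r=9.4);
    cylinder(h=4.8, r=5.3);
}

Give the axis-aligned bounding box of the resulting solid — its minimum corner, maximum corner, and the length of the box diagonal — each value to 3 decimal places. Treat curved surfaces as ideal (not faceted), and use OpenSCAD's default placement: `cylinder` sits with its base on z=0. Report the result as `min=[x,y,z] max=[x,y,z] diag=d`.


A = translate([12.7, 12.5, 3.2]) cylinder(h=11.3, r=9.4) → bbox [3.3,3.1,3.2] .. [22.1,21.9,14.5]
B = cylinder(h=4.8, r=5.3) → bbox [-5.3,-5.3,0] .. [5.3,5.3,4.8]
lo = A.lo+B.lo = [3.3-5.3, 3.1-5.3, 3.2+0] = [-2.000,-2.200,3.200]
hi = A.hi+B.hi = [22.1+5.3, 21.9+5.3, 14.5+4.8] = [27.400,27.200,19.300]
diag = √(29.4²+29.4²+16.1²) = √1987.93 = 44.586

min=[-2.000,-2.200,3.200] max=[27.400,27.200,19.300] diag=44.586


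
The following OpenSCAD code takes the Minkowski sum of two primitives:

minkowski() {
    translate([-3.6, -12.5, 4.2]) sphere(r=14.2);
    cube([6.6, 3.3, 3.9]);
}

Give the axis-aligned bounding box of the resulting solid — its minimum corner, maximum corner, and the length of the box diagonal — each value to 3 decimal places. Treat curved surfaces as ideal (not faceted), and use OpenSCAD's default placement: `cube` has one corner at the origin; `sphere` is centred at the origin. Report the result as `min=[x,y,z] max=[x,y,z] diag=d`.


A = translate([-3.6, -12.5, 4.2]) sphere(r=14.2) → bbox [-17.8,-26.7,-10] .. [10.6,1.7,18.4]
B = cube([6.6, 3.3, 3.9]) → bbox [0,0,0] .. [6.6,3.3,3.9]
lo = A.lo+B.lo = [-17.8+0, -26.7+0, -10+0] = [-17.800,-26.700,-10.000]
hi = A.hi+B.hi = [10.6+6.6, 1.7+3.3, 18.4+3.9] = [17.200,5.000,22.300]
diag = √(35²+31.7²+32.3²) = √3273.18 = 57.212

min=[-17.800,-26.700,-10.000] max=[17.200,5.000,22.300] diag=57.212


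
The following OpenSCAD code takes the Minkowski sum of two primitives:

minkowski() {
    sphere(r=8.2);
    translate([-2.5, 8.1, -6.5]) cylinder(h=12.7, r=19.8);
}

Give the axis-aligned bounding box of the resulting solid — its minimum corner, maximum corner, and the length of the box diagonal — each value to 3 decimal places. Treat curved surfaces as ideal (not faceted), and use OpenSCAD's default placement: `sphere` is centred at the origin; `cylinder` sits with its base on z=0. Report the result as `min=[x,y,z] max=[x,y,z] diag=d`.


A = translate([-2.5, 8.1, -6.5]) cylinder(h=12.7, r=19.8) → bbox [-22.3,-11.7,-6.5] .. [17.3,27.9,6.2]
B = sphere(r=8.2) → bbox [-8.2,-8.2,-8.2] .. [8.2,8.2,8.2]
lo = A.lo+B.lo = [-22.3-8.2, -11.7-8.2, -6.5-8.2] = [-30.500,-19.900,-14.700]
hi = A.hi+B.hi = [17.3+8.2, 27.9+8.2, 6.2+8.2] = [25.500,36.100,14.400]
diag = √(56²+56²+29.1²) = √7118.81 = 84.373

min=[-30.500,-19.900,-14.700] max=[25.500,36.100,14.400] diag=84.373


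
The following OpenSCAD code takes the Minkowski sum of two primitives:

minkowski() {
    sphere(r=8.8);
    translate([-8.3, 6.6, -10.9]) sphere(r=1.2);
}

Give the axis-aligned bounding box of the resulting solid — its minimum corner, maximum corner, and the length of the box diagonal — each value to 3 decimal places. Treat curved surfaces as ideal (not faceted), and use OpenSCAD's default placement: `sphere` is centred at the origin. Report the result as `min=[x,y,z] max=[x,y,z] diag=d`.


A = translate([-8.3, 6.6, -10.9]) sphere(r=1.2) → bbox [-9.5,5.4,-12.1] .. [-7.1,7.8,-9.7]
B = sphere(r=8.8) → bbox [-8.8,-8.8,-8.8] .. [8.8,8.8,8.8]
lo = A.lo+B.lo = [-9.5-8.8, 5.4-8.8, -12.1-8.8] = [-18.300,-3.400,-20.900]
hi = A.hi+B.hi = [-7.1+8.8, 7.8+8.8, -9.7+8.8] = [1.700,16.600,-0.900]
diag = √(20²+20²+20²) = √1200 = 34.641

min=[-18.300,-3.400,-20.900] max=[1.700,16.600,-0.900] diag=34.641


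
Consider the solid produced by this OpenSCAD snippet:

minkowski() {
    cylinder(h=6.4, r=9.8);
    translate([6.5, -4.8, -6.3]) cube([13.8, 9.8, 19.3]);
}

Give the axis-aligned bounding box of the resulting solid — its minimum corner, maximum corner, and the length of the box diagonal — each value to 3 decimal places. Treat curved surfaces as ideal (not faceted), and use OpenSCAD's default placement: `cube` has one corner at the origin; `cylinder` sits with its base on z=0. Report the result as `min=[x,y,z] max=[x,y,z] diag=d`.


min=[-3.300,-14.600,-6.300] max=[30.100,14.800,19.400] diag=51.385

A = translate([6.5, -4.8, -6.3]) cube([13.8, 9.8, 19.3]) → bbox [6.5,-4.8,-6.3] .. [20.3,5,13]
B = cylinder(h=6.4, r=9.8) → bbox [-9.8,-9.8,0] .. [9.8,9.8,6.4]
lo = A.lo+B.lo = [6.5-9.8, -4.8-9.8, -6.3+0] = [-3.300,-14.600,-6.300]
hi = A.hi+B.hi = [20.3+9.8, 5+9.8, 13+6.4] = [30.100,14.800,19.400]
diag = √(33.4²+29.4²+25.7²) = √2640.41 = 51.385


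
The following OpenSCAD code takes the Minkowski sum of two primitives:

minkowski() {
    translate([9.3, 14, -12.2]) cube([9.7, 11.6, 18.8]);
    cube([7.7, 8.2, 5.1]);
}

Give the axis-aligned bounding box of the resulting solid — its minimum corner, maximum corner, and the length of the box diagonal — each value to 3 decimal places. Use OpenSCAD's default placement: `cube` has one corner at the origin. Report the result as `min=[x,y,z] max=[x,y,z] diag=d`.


A = translate([9.3, 14, -12.2]) cube([9.7, 11.6, 18.8]) → bbox [9.3,14,-12.2] .. [19,25.6,6.6]
B = cube([7.7, 8.2, 5.1]) → bbox [0,0,0] .. [7.7,8.2,5.1]
lo = A.lo+B.lo = [9.3+0, 14+0, -12.2+0] = [9.300,14.000,-12.200]
hi = A.hi+B.hi = [19+7.7, 25.6+8.2, 6.6+5.1] = [26.700,33.800,11.700]
diag = √(17.4²+19.8²+23.9²) = √1266.01 = 35.581

min=[9.300,14.000,-12.200] max=[26.700,33.800,11.700] diag=35.581


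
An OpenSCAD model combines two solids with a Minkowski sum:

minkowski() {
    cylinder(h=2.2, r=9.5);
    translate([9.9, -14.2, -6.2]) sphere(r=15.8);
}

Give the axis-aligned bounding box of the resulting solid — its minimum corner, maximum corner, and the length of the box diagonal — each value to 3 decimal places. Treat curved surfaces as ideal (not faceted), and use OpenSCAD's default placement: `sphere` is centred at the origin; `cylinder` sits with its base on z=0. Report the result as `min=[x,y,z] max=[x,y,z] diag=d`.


A = translate([9.9, -14.2, -6.2]) sphere(r=15.8) → bbox [-5.9,-30,-22] .. [25.7,1.6,9.6]
B = cylinder(h=2.2, r=9.5) → bbox [-9.5,-9.5,0] .. [9.5,9.5,2.2]
lo = A.lo+B.lo = [-5.9-9.5, -30-9.5, -22+0] = [-15.400,-39.500,-22.000]
hi = A.hi+B.hi = [25.7+9.5, 1.6+9.5, 9.6+2.2] = [35.200,11.100,11.800]
diag = √(50.6²+50.6²+33.8²) = √6263.16 = 79.140

min=[-15.400,-39.500,-22.000] max=[35.200,11.100,11.800] diag=79.140


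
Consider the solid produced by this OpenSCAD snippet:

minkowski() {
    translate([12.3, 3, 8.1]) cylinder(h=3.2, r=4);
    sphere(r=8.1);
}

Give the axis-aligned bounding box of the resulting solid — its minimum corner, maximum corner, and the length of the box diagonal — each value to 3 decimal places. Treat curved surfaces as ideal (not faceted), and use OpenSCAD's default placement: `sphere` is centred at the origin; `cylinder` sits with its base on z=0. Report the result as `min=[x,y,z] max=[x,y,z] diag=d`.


min=[0.200,-9.100,0.000] max=[24.400,15.100,19.400] diag=39.340

A = translate([12.3, 3, 8.1]) cylinder(h=3.2, r=4) → bbox [8.3,-1,8.1] .. [16.3,7,11.3]
B = sphere(r=8.1) → bbox [-8.1,-8.1,-8.1] .. [8.1,8.1,8.1]
lo = A.lo+B.lo = [8.3-8.1, -1-8.1, 8.1-8.1] = [0.200,-9.100,0.000]
hi = A.hi+B.hi = [16.3+8.1, 7+8.1, 11.3+8.1] = [24.400,15.100,19.400]
diag = √(24.2²+24.2²+19.4²) = √1547.64 = 39.340


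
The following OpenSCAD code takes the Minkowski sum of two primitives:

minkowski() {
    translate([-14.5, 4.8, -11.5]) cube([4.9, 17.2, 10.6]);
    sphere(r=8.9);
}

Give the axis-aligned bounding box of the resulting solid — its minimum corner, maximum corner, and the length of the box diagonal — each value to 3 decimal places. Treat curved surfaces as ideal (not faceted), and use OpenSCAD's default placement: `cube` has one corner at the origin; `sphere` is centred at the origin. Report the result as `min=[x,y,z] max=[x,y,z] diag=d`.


A = translate([-14.5, 4.8, -11.5]) cube([4.9, 17.2, 10.6]) → bbox [-14.5,4.8,-11.5] .. [-9.6,22,-0.9]
B = sphere(r=8.9) → bbox [-8.9,-8.9,-8.9] .. [8.9,8.9,8.9]
lo = A.lo+B.lo = [-14.5-8.9, 4.8-8.9, -11.5-8.9] = [-23.400,-4.100,-20.400]
hi = A.hi+B.hi = [-9.6+8.9, 22+8.9, -0.9+8.9] = [-0.700,30.900,8.000]
diag = √(22.7²+35²+28.4²) = √2546.85 = 50.466

min=[-23.400,-4.100,-20.400] max=[-0.700,30.900,8.000] diag=50.466


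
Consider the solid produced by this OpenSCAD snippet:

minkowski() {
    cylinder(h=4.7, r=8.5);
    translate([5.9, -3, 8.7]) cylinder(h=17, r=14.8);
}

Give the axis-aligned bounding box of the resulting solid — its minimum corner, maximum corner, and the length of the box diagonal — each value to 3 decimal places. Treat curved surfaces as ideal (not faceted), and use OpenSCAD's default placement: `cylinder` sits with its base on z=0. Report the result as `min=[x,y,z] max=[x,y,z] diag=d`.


min=[-17.400,-26.300,8.700] max=[29.200,20.300,30.400] diag=69.383

A = translate([5.9, -3, 8.7]) cylinder(h=17, r=14.8) → bbox [-8.9,-17.8,8.7] .. [20.7,11.8,25.7]
B = cylinder(h=4.7, r=8.5) → bbox [-8.5,-8.5,0] .. [8.5,8.5,4.7]
lo = A.lo+B.lo = [-8.9-8.5, -17.8-8.5, 8.7+0] = [-17.400,-26.300,8.700]
hi = A.hi+B.hi = [20.7+8.5, 11.8+8.5, 25.7+4.7] = [29.200,20.300,30.400]
diag = √(46.6²+46.6²+21.7²) = √4814.01 = 69.383


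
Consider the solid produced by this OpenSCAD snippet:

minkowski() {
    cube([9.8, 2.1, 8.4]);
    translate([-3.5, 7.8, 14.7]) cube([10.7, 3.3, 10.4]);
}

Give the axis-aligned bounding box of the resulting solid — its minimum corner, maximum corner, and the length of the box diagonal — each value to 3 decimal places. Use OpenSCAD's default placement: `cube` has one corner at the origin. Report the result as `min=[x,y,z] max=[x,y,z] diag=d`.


min=[-3.500,7.800,14.700] max=[17.000,13.200,33.500] diag=28.335

A = translate([-3.5, 7.8, 14.7]) cube([10.7, 3.3, 10.4]) → bbox [-3.5,7.8,14.7] .. [7.2,11.1,25.1]
B = cube([9.8, 2.1, 8.4]) → bbox [0,0,0] .. [9.8,2.1,8.4]
lo = A.lo+B.lo = [-3.5+0, 7.8+0, 14.7+0] = [-3.500,7.800,14.700]
hi = A.hi+B.hi = [7.2+9.8, 11.1+2.1, 25.1+8.4] = [17.000,13.200,33.500]
diag = √(20.5²+5.4²+18.8²) = √802.85 = 28.335


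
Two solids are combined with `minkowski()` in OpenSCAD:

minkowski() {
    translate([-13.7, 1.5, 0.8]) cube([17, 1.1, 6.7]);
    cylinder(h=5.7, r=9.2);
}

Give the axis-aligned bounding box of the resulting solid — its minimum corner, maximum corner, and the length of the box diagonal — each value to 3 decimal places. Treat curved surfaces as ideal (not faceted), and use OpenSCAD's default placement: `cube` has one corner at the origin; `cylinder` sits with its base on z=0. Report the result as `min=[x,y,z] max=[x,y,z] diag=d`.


min=[-22.900,-7.700,0.800] max=[12.500,11.800,13.200] diag=42.275

A = translate([-13.7, 1.5, 0.8]) cube([17, 1.1, 6.7]) → bbox [-13.7,1.5,0.8] .. [3.3,2.6,7.5]
B = cylinder(h=5.7, r=9.2) → bbox [-9.2,-9.2,0] .. [9.2,9.2,5.7]
lo = A.lo+B.lo = [-13.7-9.2, 1.5-9.2, 0.8+0] = [-22.900,-7.700,0.800]
hi = A.hi+B.hi = [3.3+9.2, 2.6+9.2, 7.5+5.7] = [12.500,11.800,13.200]
diag = √(35.4²+19.5²+12.4²) = √1787.17 = 42.275


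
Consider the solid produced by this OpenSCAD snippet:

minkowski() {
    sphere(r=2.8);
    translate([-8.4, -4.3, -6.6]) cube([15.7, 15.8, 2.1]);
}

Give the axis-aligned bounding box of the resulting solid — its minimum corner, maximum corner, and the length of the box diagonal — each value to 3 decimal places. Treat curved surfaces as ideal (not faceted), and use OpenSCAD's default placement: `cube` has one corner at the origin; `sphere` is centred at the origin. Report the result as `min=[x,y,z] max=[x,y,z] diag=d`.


min=[-11.200,-7.100,-9.400] max=[10.100,14.300,-1.700] diag=31.160

A = translate([-8.4, -4.3, -6.6]) cube([15.7, 15.8, 2.1]) → bbox [-8.4,-4.3,-6.6] .. [7.3,11.5,-4.5]
B = sphere(r=2.8) → bbox [-2.8,-2.8,-2.8] .. [2.8,2.8,2.8]
lo = A.lo+B.lo = [-8.4-2.8, -4.3-2.8, -6.6-2.8] = [-11.200,-7.100,-9.400]
hi = A.hi+B.hi = [7.3+2.8, 11.5+2.8, -4.5+2.8] = [10.100,14.300,-1.700]
diag = √(21.3²+21.4²+7.7²) = √970.94 = 31.160


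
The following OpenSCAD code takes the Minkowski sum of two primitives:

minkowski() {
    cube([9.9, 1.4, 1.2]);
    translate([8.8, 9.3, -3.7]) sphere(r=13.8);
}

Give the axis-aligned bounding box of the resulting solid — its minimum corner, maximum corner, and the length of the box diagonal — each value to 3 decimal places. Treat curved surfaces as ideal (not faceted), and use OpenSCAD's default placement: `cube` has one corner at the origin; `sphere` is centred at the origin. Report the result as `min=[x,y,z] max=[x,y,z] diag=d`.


min=[-5.000,-4.500,-17.500] max=[32.500,24.500,11.300] diag=55.468

A = translate([8.8, 9.3, -3.7]) sphere(r=13.8) → bbox [-5,-4.5,-17.5] .. [22.6,23.1,10.1]
B = cube([9.9, 1.4, 1.2]) → bbox [0,0,0] .. [9.9,1.4,1.2]
lo = A.lo+B.lo = [-5+0, -4.5+0, -17.5+0] = [-5.000,-4.500,-17.500]
hi = A.hi+B.hi = [22.6+9.9, 23.1+1.4, 10.1+1.2] = [32.500,24.500,11.300]
diag = √(37.5²+29²+28.8²) = √3076.69 = 55.468


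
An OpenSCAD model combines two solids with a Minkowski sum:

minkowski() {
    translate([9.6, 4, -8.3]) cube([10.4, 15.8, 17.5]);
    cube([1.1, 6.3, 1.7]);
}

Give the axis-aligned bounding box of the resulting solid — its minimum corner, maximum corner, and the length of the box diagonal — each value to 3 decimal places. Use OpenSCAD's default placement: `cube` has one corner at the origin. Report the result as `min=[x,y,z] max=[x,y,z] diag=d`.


min=[9.600,4.000,-8.300] max=[21.100,26.100,10.900] diag=31.453

A = translate([9.6, 4, -8.3]) cube([10.4, 15.8, 17.5]) → bbox [9.6,4,-8.3] .. [20,19.8,9.2]
B = cube([1.1, 6.3, 1.7]) → bbox [0,0,0] .. [1.1,6.3,1.7]
lo = A.lo+B.lo = [9.6+0, 4+0, -8.3+0] = [9.600,4.000,-8.300]
hi = A.hi+B.hi = [20+1.1, 19.8+6.3, 9.2+1.7] = [21.100,26.100,10.900]
diag = √(11.5²+22.1²+19.2²) = √989.3 = 31.453


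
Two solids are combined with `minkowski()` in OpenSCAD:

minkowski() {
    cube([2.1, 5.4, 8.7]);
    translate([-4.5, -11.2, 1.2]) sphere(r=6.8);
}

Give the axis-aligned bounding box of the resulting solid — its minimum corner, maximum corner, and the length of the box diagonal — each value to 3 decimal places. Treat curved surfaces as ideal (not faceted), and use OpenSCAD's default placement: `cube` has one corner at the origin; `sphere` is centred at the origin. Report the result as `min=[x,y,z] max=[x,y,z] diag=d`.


min=[-11.300,-18.000,-5.600] max=[4.400,1.000,16.700] diag=33.238

A = translate([-4.5, -11.2, 1.2]) sphere(r=6.8) → bbox [-11.3,-18,-5.6] .. [2.3,-4.4,8]
B = cube([2.1, 5.4, 8.7]) → bbox [0,0,0] .. [2.1,5.4,8.7]
lo = A.lo+B.lo = [-11.3+0, -18+0, -5.6+0] = [-11.300,-18.000,-5.600]
hi = A.hi+B.hi = [2.3+2.1, -4.4+5.4, 8+8.7] = [4.400,1.000,16.700]
diag = √(15.7²+19²+22.3²) = √1104.78 = 33.238


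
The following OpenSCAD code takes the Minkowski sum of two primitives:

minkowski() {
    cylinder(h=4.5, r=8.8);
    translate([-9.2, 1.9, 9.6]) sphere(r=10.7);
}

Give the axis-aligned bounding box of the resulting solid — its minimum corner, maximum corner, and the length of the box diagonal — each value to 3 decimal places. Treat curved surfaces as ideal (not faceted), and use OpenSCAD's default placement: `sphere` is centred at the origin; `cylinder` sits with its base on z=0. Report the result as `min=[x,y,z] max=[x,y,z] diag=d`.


A = translate([-9.2, 1.9, 9.6]) sphere(r=10.7) → bbox [-19.9,-8.8,-1.1] .. [1.5,12.6,20.3]
B = cylinder(h=4.5, r=8.8) → bbox [-8.8,-8.8,0] .. [8.8,8.8,4.5]
lo = A.lo+B.lo = [-19.9-8.8, -8.8-8.8, -1.1+0] = [-28.700,-17.600,-1.100]
hi = A.hi+B.hi = [1.5+8.8, 12.6+8.8, 20.3+4.5] = [10.300,21.400,24.800]
diag = √(39²+39²+25.9²) = √3712.81 = 60.933

min=[-28.700,-17.600,-1.100] max=[10.300,21.400,24.800] diag=60.933


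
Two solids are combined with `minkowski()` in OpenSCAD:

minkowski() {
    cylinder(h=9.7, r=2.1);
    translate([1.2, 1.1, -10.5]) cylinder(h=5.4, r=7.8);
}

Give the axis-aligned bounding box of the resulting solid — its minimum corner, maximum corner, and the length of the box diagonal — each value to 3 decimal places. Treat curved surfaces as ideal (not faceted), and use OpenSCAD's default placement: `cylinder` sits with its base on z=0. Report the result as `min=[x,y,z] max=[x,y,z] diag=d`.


min=[-8.700,-8.800,-10.500] max=[11.100,11.000,4.600] diag=31.813

A = translate([1.2, 1.1, -10.5]) cylinder(h=5.4, r=7.8) → bbox [-6.6,-6.7,-10.5] .. [9,8.9,-5.1]
B = cylinder(h=9.7, r=2.1) → bbox [-2.1,-2.1,0] .. [2.1,2.1,9.7]
lo = A.lo+B.lo = [-6.6-2.1, -6.7-2.1, -10.5+0] = [-8.700,-8.800,-10.500]
hi = A.hi+B.hi = [9+2.1, 8.9+2.1, -5.1+9.7] = [11.100,11.000,4.600]
diag = √(19.8²+19.8²+15.1²) = √1012.09 = 31.813


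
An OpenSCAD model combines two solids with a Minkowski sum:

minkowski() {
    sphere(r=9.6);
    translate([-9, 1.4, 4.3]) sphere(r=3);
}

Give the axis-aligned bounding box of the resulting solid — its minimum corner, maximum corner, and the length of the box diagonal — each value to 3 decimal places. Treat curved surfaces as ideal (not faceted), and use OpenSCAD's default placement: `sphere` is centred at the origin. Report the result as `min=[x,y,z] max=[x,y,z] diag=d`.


min=[-21.600,-11.200,-8.300] max=[3.600,14.000,16.900] diag=43.648

A = translate([-9, 1.4, 4.3]) sphere(r=3) → bbox [-12,-1.6,1.3] .. [-6,4.4,7.3]
B = sphere(r=9.6) → bbox [-9.6,-9.6,-9.6] .. [9.6,9.6,9.6]
lo = A.lo+B.lo = [-12-9.6, -1.6-9.6, 1.3-9.6] = [-21.600,-11.200,-8.300]
hi = A.hi+B.hi = [-6+9.6, 4.4+9.6, 7.3+9.6] = [3.600,14.000,16.900]
diag = √(25.2²+25.2²+25.2²) = √1905.12 = 43.648


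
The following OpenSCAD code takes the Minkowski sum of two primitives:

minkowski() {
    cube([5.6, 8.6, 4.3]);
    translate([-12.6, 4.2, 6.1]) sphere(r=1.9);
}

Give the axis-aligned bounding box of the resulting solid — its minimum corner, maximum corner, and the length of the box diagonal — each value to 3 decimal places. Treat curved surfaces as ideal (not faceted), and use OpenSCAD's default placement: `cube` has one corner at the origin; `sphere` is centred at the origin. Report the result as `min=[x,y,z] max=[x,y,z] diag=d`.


min=[-14.500,2.300,4.200] max=[-5.100,14.700,12.300] diag=17.542

A = translate([-12.6, 4.2, 6.1]) sphere(r=1.9) → bbox [-14.5,2.3,4.2] .. [-10.7,6.1,8]
B = cube([5.6, 8.6, 4.3]) → bbox [0,0,0] .. [5.6,8.6,4.3]
lo = A.lo+B.lo = [-14.5+0, 2.3+0, 4.2+0] = [-14.500,2.300,4.200]
hi = A.hi+B.hi = [-10.7+5.6, 6.1+8.6, 8+4.3] = [-5.100,14.700,12.300]
diag = √(9.4²+12.4²+8.1²) = √307.73 = 17.542


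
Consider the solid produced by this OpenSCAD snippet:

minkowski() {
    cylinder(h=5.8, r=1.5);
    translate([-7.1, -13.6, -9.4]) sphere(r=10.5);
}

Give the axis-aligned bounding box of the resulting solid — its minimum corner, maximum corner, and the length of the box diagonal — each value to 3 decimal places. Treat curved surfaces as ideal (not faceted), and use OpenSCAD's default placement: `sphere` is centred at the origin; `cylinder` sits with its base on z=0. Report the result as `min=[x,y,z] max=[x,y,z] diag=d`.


min=[-19.100,-25.600,-19.900] max=[4.900,-1.600,6.900] diag=43.246

A = translate([-7.1, -13.6, -9.4]) sphere(r=10.5) → bbox [-17.6,-24.1,-19.9] .. [3.4,-3.1,1.1]
B = cylinder(h=5.8, r=1.5) → bbox [-1.5,-1.5,0] .. [1.5,1.5,5.8]
lo = A.lo+B.lo = [-17.6-1.5, -24.1-1.5, -19.9+0] = [-19.100,-25.600,-19.900]
hi = A.hi+B.hi = [3.4+1.5, -3.1+1.5, 1.1+5.8] = [4.900,-1.600,6.900]
diag = √(24²+24²+26.8²) = √1870.24 = 43.246


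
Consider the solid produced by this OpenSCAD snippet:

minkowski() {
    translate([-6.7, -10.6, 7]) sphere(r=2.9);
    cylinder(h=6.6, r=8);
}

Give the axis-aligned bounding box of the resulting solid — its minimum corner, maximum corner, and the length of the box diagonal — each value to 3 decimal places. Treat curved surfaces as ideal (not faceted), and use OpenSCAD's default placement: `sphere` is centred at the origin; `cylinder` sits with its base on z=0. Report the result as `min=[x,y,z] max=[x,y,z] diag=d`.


A = translate([-6.7, -10.6, 7]) sphere(r=2.9) → bbox [-9.6,-13.5,4.1] .. [-3.8,-7.7,9.9]
B = cylinder(h=6.6, r=8) → bbox [-8,-8,0] .. [8,8,6.6]
lo = A.lo+B.lo = [-9.6-8, -13.5-8, 4.1+0] = [-17.600,-21.500,4.100]
hi = A.hi+B.hi = [-3.8+8, -7.7+8, 9.9+6.6] = [4.200,0.300,16.500]
diag = √(21.8²+21.8²+12.4²) = √1104.24 = 33.230

min=[-17.600,-21.500,4.100] max=[4.200,0.300,16.500] diag=33.230


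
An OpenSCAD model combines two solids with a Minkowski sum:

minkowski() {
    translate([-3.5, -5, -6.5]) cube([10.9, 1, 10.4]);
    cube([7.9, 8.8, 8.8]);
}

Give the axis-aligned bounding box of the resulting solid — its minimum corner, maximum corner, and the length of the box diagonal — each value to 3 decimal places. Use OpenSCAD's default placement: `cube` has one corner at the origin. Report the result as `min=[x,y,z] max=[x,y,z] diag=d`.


A = translate([-3.5, -5, -6.5]) cube([10.9, 1, 10.4]) → bbox [-3.5,-5,-6.5] .. [7.4,-4,3.9]
B = cube([7.9, 8.8, 8.8]) → bbox [0,0,0] .. [7.9,8.8,8.8]
lo = A.lo+B.lo = [-3.5+0, -5+0, -6.5+0] = [-3.500,-5.000,-6.500]
hi = A.hi+B.hi = [7.4+7.9, -4+8.8, 3.9+8.8] = [15.300,4.800,12.700]
diag = √(18.8²+9.8²+19.2²) = √818.12 = 28.603

min=[-3.500,-5.000,-6.500] max=[15.300,4.800,12.700] diag=28.603


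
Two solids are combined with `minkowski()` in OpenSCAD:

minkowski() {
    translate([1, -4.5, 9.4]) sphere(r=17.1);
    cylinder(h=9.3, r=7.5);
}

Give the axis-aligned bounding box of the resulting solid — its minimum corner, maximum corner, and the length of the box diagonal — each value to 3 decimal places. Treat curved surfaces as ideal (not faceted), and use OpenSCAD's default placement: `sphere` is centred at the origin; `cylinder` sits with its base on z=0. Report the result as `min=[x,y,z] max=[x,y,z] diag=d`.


min=[-23.600,-29.100,-7.700] max=[25.600,20.100,35.800] diag=82.058

A = translate([1, -4.5, 9.4]) sphere(r=17.1) → bbox [-16.1,-21.6,-7.7] .. [18.1,12.6,26.5]
B = cylinder(h=9.3, r=7.5) → bbox [-7.5,-7.5,0] .. [7.5,7.5,9.3]
lo = A.lo+B.lo = [-16.1-7.5, -21.6-7.5, -7.7+0] = [-23.600,-29.100,-7.700]
hi = A.hi+B.hi = [18.1+7.5, 12.6+7.5, 26.5+9.3] = [25.600,20.100,35.800]
diag = √(49.2²+49.2²+43.5²) = √6733.53 = 82.058


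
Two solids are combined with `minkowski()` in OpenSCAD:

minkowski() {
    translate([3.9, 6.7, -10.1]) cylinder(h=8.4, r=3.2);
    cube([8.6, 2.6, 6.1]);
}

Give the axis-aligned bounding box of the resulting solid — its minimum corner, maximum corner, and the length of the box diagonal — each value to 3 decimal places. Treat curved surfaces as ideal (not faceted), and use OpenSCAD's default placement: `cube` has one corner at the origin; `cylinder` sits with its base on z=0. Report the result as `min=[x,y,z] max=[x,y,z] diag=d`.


A = translate([3.9, 6.7, -10.1]) cylinder(h=8.4, r=3.2) → bbox [0.7,3.5,-10.1] .. [7.1,9.9,-1.7]
B = cube([8.6, 2.6, 6.1]) → bbox [0,0,0] .. [8.6,2.6,6.1]
lo = A.lo+B.lo = [0.7+0, 3.5+0, -10.1+0] = [0.700,3.500,-10.100]
hi = A.hi+B.hi = [7.1+8.6, 9.9+2.6, -1.7+6.1] = [15.700,12.500,4.400]
diag = √(15²+9²+14.5²) = √516.25 = 22.721

min=[0.700,3.500,-10.100] max=[15.700,12.500,4.400] diag=22.721


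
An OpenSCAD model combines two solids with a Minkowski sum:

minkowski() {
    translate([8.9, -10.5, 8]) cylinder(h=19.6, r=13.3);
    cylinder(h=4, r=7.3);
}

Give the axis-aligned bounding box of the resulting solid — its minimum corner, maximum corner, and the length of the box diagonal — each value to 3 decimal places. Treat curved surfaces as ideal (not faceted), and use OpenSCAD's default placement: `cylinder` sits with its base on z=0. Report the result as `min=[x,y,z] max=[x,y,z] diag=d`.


A = translate([8.9, -10.5, 8]) cylinder(h=19.6, r=13.3) → bbox [-4.4,-23.8,8] .. [22.2,2.8,27.6]
B = cylinder(h=4, r=7.3) → bbox [-7.3,-7.3,0] .. [7.3,7.3,4]
lo = A.lo+B.lo = [-4.4-7.3, -23.8-7.3, 8+0] = [-11.700,-31.100,8.000]
hi = A.hi+B.hi = [22.2+7.3, 2.8+7.3, 27.6+4] = [29.500,10.100,31.600]
diag = √(41.2²+41.2²+23.6²) = √3951.84 = 62.864

min=[-11.700,-31.100,8.000] max=[29.500,10.100,31.600] diag=62.864


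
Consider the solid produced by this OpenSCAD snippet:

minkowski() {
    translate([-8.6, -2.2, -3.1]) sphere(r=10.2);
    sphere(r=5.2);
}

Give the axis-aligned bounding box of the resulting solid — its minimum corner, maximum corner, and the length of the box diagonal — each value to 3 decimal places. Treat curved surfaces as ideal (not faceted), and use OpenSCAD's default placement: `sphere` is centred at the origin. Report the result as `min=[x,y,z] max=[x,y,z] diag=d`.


A = translate([-8.6, -2.2, -3.1]) sphere(r=10.2) → bbox [-18.8,-12.4,-13.3] .. [1.6,8,7.1]
B = sphere(r=5.2) → bbox [-5.2,-5.2,-5.2] .. [5.2,5.2,5.2]
lo = A.lo+B.lo = [-18.8-5.2, -12.4-5.2, -13.3-5.2] = [-24.000,-17.600,-18.500]
hi = A.hi+B.hi = [1.6+5.2, 8+5.2, 7.1+5.2] = [6.800,13.200,12.300]
diag = √(30.8²+30.8²+30.8²) = √2845.92 = 53.347

min=[-24.000,-17.600,-18.500] max=[6.800,13.200,12.300] diag=53.347


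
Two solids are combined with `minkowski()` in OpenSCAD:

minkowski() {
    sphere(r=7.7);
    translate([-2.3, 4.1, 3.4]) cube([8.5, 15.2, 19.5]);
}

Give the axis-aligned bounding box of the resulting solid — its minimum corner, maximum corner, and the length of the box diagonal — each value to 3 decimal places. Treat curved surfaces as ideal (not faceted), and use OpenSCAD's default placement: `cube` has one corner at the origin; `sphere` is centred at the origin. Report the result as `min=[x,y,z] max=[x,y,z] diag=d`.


min=[-10.000,-3.600,-4.300] max=[13.900,27.000,30.600] diag=52.207

A = translate([-2.3, 4.1, 3.4]) cube([8.5, 15.2, 19.5]) → bbox [-2.3,4.1,3.4] .. [6.2,19.3,22.9]
B = sphere(r=7.7) → bbox [-7.7,-7.7,-7.7] .. [7.7,7.7,7.7]
lo = A.lo+B.lo = [-2.3-7.7, 4.1-7.7, 3.4-7.7] = [-10.000,-3.600,-4.300]
hi = A.hi+B.hi = [6.2+7.7, 19.3+7.7, 22.9+7.7] = [13.900,27.000,30.600]
diag = √(23.9²+30.6²+34.9²) = √2725.58 = 52.207


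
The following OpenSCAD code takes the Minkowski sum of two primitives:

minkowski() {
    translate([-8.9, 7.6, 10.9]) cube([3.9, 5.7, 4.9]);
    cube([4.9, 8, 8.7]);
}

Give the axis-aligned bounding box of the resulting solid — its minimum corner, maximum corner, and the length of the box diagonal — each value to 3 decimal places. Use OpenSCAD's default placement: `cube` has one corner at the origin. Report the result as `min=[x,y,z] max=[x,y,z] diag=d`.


min=[-8.900,7.600,10.900] max=[-0.100,21.300,24.500] diag=21.215

A = translate([-8.9, 7.6, 10.9]) cube([3.9, 5.7, 4.9]) → bbox [-8.9,7.6,10.9] .. [-5,13.3,15.8]
B = cube([4.9, 8, 8.7]) → bbox [0,0,0] .. [4.9,8,8.7]
lo = A.lo+B.lo = [-8.9+0, 7.6+0, 10.9+0] = [-8.900,7.600,10.900]
hi = A.hi+B.hi = [-5+4.9, 13.3+8, 15.8+8.7] = [-0.100,21.300,24.500]
diag = √(8.8²+13.7²+13.6²) = √450.09 = 21.215


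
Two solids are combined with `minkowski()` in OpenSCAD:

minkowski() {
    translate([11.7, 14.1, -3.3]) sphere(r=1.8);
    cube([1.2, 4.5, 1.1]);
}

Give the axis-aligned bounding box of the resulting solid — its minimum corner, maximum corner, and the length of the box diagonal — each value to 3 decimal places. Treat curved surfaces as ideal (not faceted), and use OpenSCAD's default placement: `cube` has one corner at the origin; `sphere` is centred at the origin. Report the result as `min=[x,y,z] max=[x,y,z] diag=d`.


min=[9.900,12.300,-5.100] max=[14.700,20.400,-0.400] diag=10.523

A = translate([11.7, 14.1, -3.3]) sphere(r=1.8) → bbox [9.9,12.3,-5.1] .. [13.5,15.9,-1.5]
B = cube([1.2, 4.5, 1.1]) → bbox [0,0,0] .. [1.2,4.5,1.1]
lo = A.lo+B.lo = [9.9+0, 12.3+0, -5.1+0] = [9.900,12.300,-5.100]
hi = A.hi+B.hi = [13.5+1.2, 15.9+4.5, -1.5+1.1] = [14.700,20.400,-0.400]
diag = √(4.8²+8.1²+4.7²) = √110.74 = 10.523


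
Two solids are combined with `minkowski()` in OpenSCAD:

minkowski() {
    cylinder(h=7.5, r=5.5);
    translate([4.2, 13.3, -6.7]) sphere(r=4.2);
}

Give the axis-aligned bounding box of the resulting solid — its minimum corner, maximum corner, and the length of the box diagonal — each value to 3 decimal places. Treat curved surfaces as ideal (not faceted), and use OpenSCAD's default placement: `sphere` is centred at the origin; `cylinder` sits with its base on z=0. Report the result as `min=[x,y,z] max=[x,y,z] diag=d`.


min=[-5.500,3.600,-10.900] max=[13.900,23.000,5.000] diag=31.710

A = translate([4.2, 13.3, -6.7]) sphere(r=4.2) → bbox [0,9.1,-10.9] .. [8.4,17.5,-2.5]
B = cylinder(h=7.5, r=5.5) → bbox [-5.5,-5.5,0] .. [5.5,5.5,7.5]
lo = A.lo+B.lo = [0-5.5, 9.1-5.5, -10.9+0] = [-5.500,3.600,-10.900]
hi = A.hi+B.hi = [8.4+5.5, 17.5+5.5, -2.5+7.5] = [13.900,23.000,5.000]
diag = √(19.4²+19.4²+15.9²) = √1005.53 = 31.710


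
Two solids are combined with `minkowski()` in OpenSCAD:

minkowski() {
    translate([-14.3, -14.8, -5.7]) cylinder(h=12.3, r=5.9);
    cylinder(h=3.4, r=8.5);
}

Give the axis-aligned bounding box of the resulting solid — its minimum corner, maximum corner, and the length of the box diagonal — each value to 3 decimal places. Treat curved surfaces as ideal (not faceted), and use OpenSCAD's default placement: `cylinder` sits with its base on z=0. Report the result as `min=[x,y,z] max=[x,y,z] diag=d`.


A = translate([-14.3, -14.8, -5.7]) cylinder(h=12.3, r=5.9) → bbox [-20.2,-20.7,-5.7] .. [-8.4,-8.9,6.6]
B = cylinder(h=3.4, r=8.5) → bbox [-8.5,-8.5,0] .. [8.5,8.5,3.4]
lo = A.lo+B.lo = [-20.2-8.5, -20.7-8.5, -5.7+0] = [-28.700,-29.200,-5.700]
hi = A.hi+B.hi = [-8.4+8.5, -8.9+8.5, 6.6+3.4] = [0.100,-0.400,10.000]
diag = √(28.8²+28.8²+15.7²) = √1905.37 = 43.651

min=[-28.700,-29.200,-5.700] max=[0.100,-0.400,10.000] diag=43.651


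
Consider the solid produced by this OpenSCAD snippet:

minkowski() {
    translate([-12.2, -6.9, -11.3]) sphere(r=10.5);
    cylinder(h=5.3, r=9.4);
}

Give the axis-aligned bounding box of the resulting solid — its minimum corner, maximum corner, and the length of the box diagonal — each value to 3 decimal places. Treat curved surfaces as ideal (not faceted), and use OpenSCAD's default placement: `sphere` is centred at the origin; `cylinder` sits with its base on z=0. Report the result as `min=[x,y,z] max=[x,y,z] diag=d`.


min=[-32.100,-26.800,-21.800] max=[7.700,13.000,4.500] diag=62.127

A = translate([-12.2, -6.9, -11.3]) sphere(r=10.5) → bbox [-22.7,-17.4,-21.8] .. [-1.7,3.6,-0.8]
B = cylinder(h=5.3, r=9.4) → bbox [-9.4,-9.4,0] .. [9.4,9.4,5.3]
lo = A.lo+B.lo = [-22.7-9.4, -17.4-9.4, -21.8+0] = [-32.100,-26.800,-21.800]
hi = A.hi+B.hi = [-1.7+9.4, 3.6+9.4, -0.8+5.3] = [7.700,13.000,4.500]
diag = √(39.8²+39.8²+26.3²) = √3859.77 = 62.127


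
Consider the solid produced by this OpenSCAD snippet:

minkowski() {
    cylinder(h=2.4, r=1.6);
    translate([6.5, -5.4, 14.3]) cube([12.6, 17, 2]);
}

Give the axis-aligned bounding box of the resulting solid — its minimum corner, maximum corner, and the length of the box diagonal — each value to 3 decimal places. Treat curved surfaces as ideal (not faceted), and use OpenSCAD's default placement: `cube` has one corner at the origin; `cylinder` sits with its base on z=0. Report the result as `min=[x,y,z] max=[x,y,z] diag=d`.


min=[4.900,-7.000,14.300] max=[20.700,13.200,18.700] diag=26.020

A = translate([6.5, -5.4, 14.3]) cube([12.6, 17, 2]) → bbox [6.5,-5.4,14.3] .. [19.1,11.6,16.3]
B = cylinder(h=2.4, r=1.6) → bbox [-1.6,-1.6,0] .. [1.6,1.6,2.4]
lo = A.lo+B.lo = [6.5-1.6, -5.4-1.6, 14.3+0] = [4.900,-7.000,14.300]
hi = A.hi+B.hi = [19.1+1.6, 11.6+1.6, 16.3+2.4] = [20.700,13.200,18.700]
diag = √(15.8²+20.2²+4.4²) = √677.04 = 26.020


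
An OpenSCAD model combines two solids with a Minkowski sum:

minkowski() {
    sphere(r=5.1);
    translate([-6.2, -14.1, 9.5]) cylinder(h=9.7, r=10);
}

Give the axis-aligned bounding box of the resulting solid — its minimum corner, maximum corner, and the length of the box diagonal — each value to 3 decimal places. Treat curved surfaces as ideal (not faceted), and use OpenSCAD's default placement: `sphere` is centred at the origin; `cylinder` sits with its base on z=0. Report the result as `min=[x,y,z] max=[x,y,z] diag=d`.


min=[-21.300,-29.200,4.400] max=[8.900,1.000,24.300] diag=47.118

A = translate([-6.2, -14.1, 9.5]) cylinder(h=9.7, r=10) → bbox [-16.2,-24.1,9.5] .. [3.8,-4.1,19.2]
B = sphere(r=5.1) → bbox [-5.1,-5.1,-5.1] .. [5.1,5.1,5.1]
lo = A.lo+B.lo = [-16.2-5.1, -24.1-5.1, 9.5-5.1] = [-21.300,-29.200,4.400]
hi = A.hi+B.hi = [3.8+5.1, -4.1+5.1, 19.2+5.1] = [8.900,1.000,24.300]
diag = √(30.2²+30.2²+19.9²) = √2220.09 = 47.118


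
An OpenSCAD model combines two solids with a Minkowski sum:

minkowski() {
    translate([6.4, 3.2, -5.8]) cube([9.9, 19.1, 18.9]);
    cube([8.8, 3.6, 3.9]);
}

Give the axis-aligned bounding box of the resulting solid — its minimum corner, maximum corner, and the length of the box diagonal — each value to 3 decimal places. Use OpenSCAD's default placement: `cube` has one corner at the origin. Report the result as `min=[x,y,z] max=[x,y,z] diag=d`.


A = translate([6.4, 3.2, -5.8]) cube([9.9, 19.1, 18.9]) → bbox [6.4,3.2,-5.8] .. [16.3,22.3,13.1]
B = cube([8.8, 3.6, 3.9]) → bbox [0,0,0] .. [8.8,3.6,3.9]
lo = A.lo+B.lo = [6.4+0, 3.2+0, -5.8+0] = [6.400,3.200,-5.800]
hi = A.hi+B.hi = [16.3+8.8, 22.3+3.6, 13.1+3.9] = [25.100,25.900,17.000]
diag = √(18.7²+22.7²+22.8²) = √1384.82 = 37.213

min=[6.400,3.200,-5.800] max=[25.100,25.900,17.000] diag=37.213


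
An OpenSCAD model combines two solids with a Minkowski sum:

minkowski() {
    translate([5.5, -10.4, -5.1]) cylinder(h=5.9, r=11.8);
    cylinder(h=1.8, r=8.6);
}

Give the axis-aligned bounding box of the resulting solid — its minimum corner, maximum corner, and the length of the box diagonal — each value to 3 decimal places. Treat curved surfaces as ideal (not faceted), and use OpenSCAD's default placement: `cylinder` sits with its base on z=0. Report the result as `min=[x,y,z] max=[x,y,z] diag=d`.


min=[-14.900,-30.800,-5.100] max=[25.900,10.000,2.600] diag=58.211

A = translate([5.5, -10.4, -5.1]) cylinder(h=5.9, r=11.8) → bbox [-6.3,-22.2,-5.1] .. [17.3,1.4,0.8]
B = cylinder(h=1.8, r=8.6) → bbox [-8.6,-8.6,0] .. [8.6,8.6,1.8]
lo = A.lo+B.lo = [-6.3-8.6, -22.2-8.6, -5.1+0] = [-14.900,-30.800,-5.100]
hi = A.hi+B.hi = [17.3+8.6, 1.4+8.6, 0.8+1.8] = [25.900,10.000,2.600]
diag = √(40.8²+40.8²+7.7²) = √3388.57 = 58.211


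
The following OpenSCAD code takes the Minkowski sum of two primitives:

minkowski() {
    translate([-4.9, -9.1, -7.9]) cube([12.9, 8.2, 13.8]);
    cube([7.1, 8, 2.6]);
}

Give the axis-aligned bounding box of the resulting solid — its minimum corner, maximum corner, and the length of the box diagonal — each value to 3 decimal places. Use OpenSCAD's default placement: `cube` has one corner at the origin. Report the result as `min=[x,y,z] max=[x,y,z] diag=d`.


A = translate([-4.9, -9.1, -7.9]) cube([12.9, 8.2, 13.8]) → bbox [-4.9,-9.1,-7.9] .. [8,-0.9,5.9]
B = cube([7.1, 8, 2.6]) → bbox [0,0,0] .. [7.1,8,2.6]
lo = A.lo+B.lo = [-4.9+0, -9.1+0, -7.9+0] = [-4.900,-9.100,-7.900]
hi = A.hi+B.hi = [8+7.1, -0.9+8, 5.9+2.6] = [15.100,7.100,8.500]
diag = √(20²+16.2²+16.4²) = √931.4 = 30.519

min=[-4.900,-9.100,-7.900] max=[15.100,7.100,8.500] diag=30.519


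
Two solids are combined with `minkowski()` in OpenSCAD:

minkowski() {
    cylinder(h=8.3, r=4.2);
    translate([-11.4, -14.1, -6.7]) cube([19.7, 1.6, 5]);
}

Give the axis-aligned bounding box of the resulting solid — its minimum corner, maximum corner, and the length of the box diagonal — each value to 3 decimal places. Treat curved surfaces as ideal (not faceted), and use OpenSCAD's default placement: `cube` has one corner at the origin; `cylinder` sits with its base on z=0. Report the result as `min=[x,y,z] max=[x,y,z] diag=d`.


min=[-15.600,-18.300,-6.700] max=[12.500,-8.300,6.600] diag=32.657

A = translate([-11.4, -14.1, -6.7]) cube([19.7, 1.6, 5]) → bbox [-11.4,-14.1,-6.7] .. [8.3,-12.5,-1.7]
B = cylinder(h=8.3, r=4.2) → bbox [-4.2,-4.2,0] .. [4.2,4.2,8.3]
lo = A.lo+B.lo = [-11.4-4.2, -14.1-4.2, -6.7+0] = [-15.600,-18.300,-6.700]
hi = A.hi+B.hi = [8.3+4.2, -12.5+4.2, -1.7+8.3] = [12.500,-8.300,6.600]
diag = √(28.1²+10²+13.3²) = √1066.5 = 32.657


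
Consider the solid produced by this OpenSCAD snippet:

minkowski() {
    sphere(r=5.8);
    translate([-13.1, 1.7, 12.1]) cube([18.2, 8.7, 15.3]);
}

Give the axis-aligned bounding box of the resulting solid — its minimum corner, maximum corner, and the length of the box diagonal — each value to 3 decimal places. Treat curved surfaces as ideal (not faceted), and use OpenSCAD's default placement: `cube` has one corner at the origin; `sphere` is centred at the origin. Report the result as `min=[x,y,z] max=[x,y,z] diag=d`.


A = translate([-13.1, 1.7, 12.1]) cube([18.2, 8.7, 15.3]) → bbox [-13.1,1.7,12.1] .. [5.1,10.4,27.4]
B = sphere(r=5.8) → bbox [-5.8,-5.8,-5.8] .. [5.8,5.8,5.8]
lo = A.lo+B.lo = [-13.1-5.8, 1.7-5.8, 12.1-5.8] = [-18.900,-4.100,6.300]
hi = A.hi+B.hi = [5.1+5.8, 10.4+5.8, 27.4+5.8] = [10.900,16.200,33.200]
diag = √(29.8²+20.3²+26.9²) = √2023.74 = 44.986

min=[-18.900,-4.100,6.300] max=[10.900,16.200,33.200] diag=44.986


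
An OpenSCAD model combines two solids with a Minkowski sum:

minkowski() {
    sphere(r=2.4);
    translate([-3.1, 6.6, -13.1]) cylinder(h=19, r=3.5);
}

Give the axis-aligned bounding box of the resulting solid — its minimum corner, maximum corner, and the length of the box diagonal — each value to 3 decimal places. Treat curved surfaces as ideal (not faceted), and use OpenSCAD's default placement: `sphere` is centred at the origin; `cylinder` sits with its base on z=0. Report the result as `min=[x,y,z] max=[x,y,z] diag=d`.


min=[-9.000,0.700,-15.500] max=[2.800,12.500,8.300] diag=29.068

A = translate([-3.1, 6.6, -13.1]) cylinder(h=19, r=3.5) → bbox [-6.6,3.1,-13.1] .. [0.4,10.1,5.9]
B = sphere(r=2.4) → bbox [-2.4,-2.4,-2.4] .. [2.4,2.4,2.4]
lo = A.lo+B.lo = [-6.6-2.4, 3.1-2.4, -13.1-2.4] = [-9.000,0.700,-15.500]
hi = A.hi+B.hi = [0.4+2.4, 10.1+2.4, 5.9+2.4] = [2.800,12.500,8.300]
diag = √(11.8²+11.8²+23.8²) = √844.92 = 29.068


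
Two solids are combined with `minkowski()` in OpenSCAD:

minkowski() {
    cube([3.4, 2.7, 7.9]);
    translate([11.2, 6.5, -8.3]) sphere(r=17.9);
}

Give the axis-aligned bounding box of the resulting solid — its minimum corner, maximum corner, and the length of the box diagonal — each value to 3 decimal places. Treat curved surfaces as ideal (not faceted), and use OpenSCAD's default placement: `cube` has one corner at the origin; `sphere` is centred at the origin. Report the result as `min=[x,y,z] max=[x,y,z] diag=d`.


min=[-6.700,-11.400,-26.200] max=[32.500,27.100,17.500] diag=70.204

A = translate([11.2, 6.5, -8.3]) sphere(r=17.9) → bbox [-6.7,-11.4,-26.2] .. [29.1,24.4,9.6]
B = cube([3.4, 2.7, 7.9]) → bbox [0,0,0] .. [3.4,2.7,7.9]
lo = A.lo+B.lo = [-6.7+0, -11.4+0, -26.2+0] = [-6.700,-11.400,-26.200]
hi = A.hi+B.hi = [29.1+3.4, 24.4+2.7, 9.6+7.9] = [32.500,27.100,17.500]
diag = √(39.2²+38.5²+43.7²) = √4928.58 = 70.204
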